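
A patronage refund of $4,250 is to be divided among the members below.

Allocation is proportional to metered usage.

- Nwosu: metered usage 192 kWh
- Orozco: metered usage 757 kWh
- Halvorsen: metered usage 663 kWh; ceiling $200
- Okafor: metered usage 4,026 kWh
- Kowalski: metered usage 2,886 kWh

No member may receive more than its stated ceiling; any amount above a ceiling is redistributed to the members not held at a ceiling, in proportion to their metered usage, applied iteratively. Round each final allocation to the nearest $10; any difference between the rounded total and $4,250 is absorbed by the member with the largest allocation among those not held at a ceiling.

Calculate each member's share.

Nwosu: $100 | Orozco: $390 | Halvorsen: $200 | Okafor: $2,070 | Kowalski: $1,490

Combined metered usage = 8,524.
Proportional shares (ignoring caps): Nwosu 95.73; Orozco 377.43; Halvorsen 330.57; Okafor 2,007.33; Kowalski 1,438.94.
Cap binds for Halvorsen ($200); balance $4,050 reallocated over remaining metered usage 7,861.
Redistributed shares: Nwosu 98.92 → $100; Orozco 390.01 → $390; Okafor 2,074.20 → $2,070; Kowalski 1,486.87 → $1,490.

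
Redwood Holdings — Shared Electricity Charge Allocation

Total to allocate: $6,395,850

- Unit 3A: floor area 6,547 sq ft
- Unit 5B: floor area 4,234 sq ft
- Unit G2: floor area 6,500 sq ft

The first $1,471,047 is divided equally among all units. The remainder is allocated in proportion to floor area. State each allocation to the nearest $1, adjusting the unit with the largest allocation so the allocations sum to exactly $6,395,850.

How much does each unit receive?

Unit 3A: $2,356,137 | Unit 5B: $1,696,970 | Unit G2: $2,342,743

$1,471,047 shared equally gives $490,349 per unit.
Remainder $4,924,803 by floor area (total 17,281): Unit 3A 1,865,788.16 → $1,865,788; Unit 5B 1,206,620.91 → $1,206,621; Unit G2 1,852,393.93 → $1,852,394.
Totals: Unit 3A $490,349 + $1,865,788 = $2,356,137; Unit 5B $490,349 + $1,206,621 = $1,696,970; Unit G2 $490,349 + $1,852,394 = $2,342,743.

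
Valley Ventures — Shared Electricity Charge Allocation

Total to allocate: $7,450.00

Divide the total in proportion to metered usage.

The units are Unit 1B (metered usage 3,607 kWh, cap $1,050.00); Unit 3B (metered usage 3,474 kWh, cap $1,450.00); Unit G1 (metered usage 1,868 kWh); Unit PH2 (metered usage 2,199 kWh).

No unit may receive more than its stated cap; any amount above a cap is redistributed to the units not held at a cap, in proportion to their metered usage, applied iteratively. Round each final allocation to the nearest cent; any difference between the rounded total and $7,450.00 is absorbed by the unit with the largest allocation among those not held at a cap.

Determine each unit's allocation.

Unit 1B: $1,050.00 · Unit 3B: $1,450.00 · Unit G1: $2,273.57 · Unit PH2: $2,676.43

Sum of metered usage: 11,148.
Unconstrained shares: Unit 1B 2,410.4907; Unit 3B 2,321.6093; Unit G1 1,248.3495; Unit PH2 1,469.5506.
Capped: Unit 1B ($1,050.00), Unit 3B ($1,450.00); remaining pool $4,950.00 reallocated over remaining metered usage 4,067.
Redistributed shares: Unit G1 2,273.5677 → $2,273.57; Unit PH2 2,676.4323 → $2,676.43.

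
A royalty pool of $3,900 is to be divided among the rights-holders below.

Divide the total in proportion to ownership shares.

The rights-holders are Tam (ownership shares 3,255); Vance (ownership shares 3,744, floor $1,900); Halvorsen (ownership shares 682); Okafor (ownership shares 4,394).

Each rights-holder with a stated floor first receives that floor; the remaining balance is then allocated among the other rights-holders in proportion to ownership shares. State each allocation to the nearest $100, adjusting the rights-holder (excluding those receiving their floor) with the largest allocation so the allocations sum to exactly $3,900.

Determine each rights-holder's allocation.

Minimums first: Vance $1,900. Residual $2,000.
Residual split over remaining ownership shares 8,331: Tam 781.42 → $800; Halvorsen 163.73 → $200; Okafor 1,054.86 → $1,100.
Rounding difference −$100 applied to Okafor → $1,000.

Tam: $800 · Vance: $1,900 · Halvorsen: $200 · Okafor: $1,000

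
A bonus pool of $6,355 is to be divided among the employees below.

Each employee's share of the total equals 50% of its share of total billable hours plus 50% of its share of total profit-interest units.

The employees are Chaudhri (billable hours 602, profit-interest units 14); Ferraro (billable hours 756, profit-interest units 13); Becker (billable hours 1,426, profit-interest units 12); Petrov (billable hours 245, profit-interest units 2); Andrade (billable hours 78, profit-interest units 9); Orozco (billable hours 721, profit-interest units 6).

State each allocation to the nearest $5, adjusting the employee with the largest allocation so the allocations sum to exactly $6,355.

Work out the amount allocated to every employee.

Billable hours total 3,828; profit-interest units total 56.
Blended shares (50% billable hours + 50% profit-interest units): Chaudhri 0.2036; Ferraro 0.2148; Becker 0.2934; Petrov 0.0499; Andrade 0.0905; Orozco 0.1477.
Unrounded shares: Chaudhri 1,294.08; Ferraro 1,365.17; Becker 1,864.57; Petrov 316.85; Andrade 575.41; Orozco 938.93.
Rounded to nearest $5: Chaudhri $1,295; Ferraro $1,365; Becker $1,865; Petrov $315; Andrade $575; Orozco $940. Sum = $6,355.
Rounded total matches; no reconciliation needed.

Chaudhri: $1,295 · Ferraro: $1,365 · Becker: $1,865 · Petrov: $315 · Andrade: $575 · Orozco: $940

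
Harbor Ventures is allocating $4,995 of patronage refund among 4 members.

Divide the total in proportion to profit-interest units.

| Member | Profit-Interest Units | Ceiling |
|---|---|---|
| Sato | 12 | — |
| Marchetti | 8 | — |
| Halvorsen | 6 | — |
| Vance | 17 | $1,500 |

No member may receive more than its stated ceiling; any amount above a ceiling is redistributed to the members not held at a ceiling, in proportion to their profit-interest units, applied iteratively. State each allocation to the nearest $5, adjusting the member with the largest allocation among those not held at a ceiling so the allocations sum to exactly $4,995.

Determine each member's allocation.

Profit-interest units total: 43.
Pro-rata shares before constraints: Sato 1,393.95; Marchetti 929.30; Halvorsen 696.98; Vance 1,974.77.
Capped: Vance ($1,500); residual $3,495 reallocated over remaining profit-interest units 26.
Shares after redistribution: Sato 1,613.08 → $1,615; Marchetti 1,075.38 → $1,075; Halvorsen 806.54 → $805.

Sato: $1,615; Marchetti: $1,075; Halvorsen: $805; Vance: $1,500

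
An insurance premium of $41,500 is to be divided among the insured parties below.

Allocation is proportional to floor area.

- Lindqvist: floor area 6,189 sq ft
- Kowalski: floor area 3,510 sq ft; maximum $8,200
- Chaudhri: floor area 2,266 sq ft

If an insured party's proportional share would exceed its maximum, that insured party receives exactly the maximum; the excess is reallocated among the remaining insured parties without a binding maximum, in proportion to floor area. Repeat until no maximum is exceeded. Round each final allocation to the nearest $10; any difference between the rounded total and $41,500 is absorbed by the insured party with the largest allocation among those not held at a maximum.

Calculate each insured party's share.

Total floor area = 11,965.
Pro-rata shares before constraints: Lindqvist 21,466.23; Kowalski 12,174.26; Chaudhri 7,859.51.
Cap binds for Kowalski ($8,200); balance $33,300 reallocated over remaining floor area 8,455.
Redistributed shares: Lindqvist 24,375.36 → $24,380; Chaudhri 8,924.64 → $8,920.

Lindqvist: $24,380 · Kowalski: $8,200 · Chaudhri: $8,920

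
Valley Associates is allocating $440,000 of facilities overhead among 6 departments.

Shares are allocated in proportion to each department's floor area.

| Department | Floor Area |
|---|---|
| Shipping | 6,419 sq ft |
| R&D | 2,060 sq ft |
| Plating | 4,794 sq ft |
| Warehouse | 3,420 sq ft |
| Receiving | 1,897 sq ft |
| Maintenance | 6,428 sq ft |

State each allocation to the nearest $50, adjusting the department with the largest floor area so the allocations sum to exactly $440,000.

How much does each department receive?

Shipping: $112,900 | R&D: $36,250 | Plating: $84,300 | Warehouse: $60,150 | Receiving: $33,350 | Maintenance: $113,050

Sum of floor area: 6,419 + 2,060 + 4,794 + 3,420 + 1,897 + 6,428 = 25,018.
Unrounded shares: Shipping 112,893.12; R&D 36,229.91; Plating 84,313.69; Warehouse 60,148.69; Receiving 33,363.18; Maintenance 113,051.40.
At nearest $50: Shipping $112,900; R&D $36,250; Plating $84,300; Warehouse $60,150; Receiving $33,350; Maintenance $113,050. Sum = $440,000.
Rounded total matches; no reconciliation needed.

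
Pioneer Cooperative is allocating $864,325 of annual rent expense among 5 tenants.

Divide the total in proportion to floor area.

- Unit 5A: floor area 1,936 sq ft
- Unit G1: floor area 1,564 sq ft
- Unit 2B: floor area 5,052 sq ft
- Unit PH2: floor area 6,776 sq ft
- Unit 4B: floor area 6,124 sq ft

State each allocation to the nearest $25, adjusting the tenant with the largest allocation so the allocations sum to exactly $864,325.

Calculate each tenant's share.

Total floor area = 21,452.
Unrounded shares: Unit 5A 1,936/21,452 × $864,325 = 78,003.60; Unit G1 1,564/21,452 × $864,325 = 63,015.30; Unit 2B 5,052/21,452 × $864,325 = 203,550.71; Unit PH2 6,776/21,452 × $864,325 = 273,012.60; Unit 4B 6,124/21,452 × $864,325 = 246,742.79.
Rounded to nearest $25: Unit 5A $78,000; Unit G1 $63,025; Unit 2B $203,550; Unit PH2 $273,025; Unit 4B $246,750. Sum = $864,350.
Difference $864,325 − $864,350 = −$25 applied to largest allocation (Unit PH2): Unit PH2 becomes $273,000.

Unit 5A: $78,000 | Unit G1: $63,025 | Unit 2B: $203,550 | Unit PH2: $273,000 | Unit 4B: $246,750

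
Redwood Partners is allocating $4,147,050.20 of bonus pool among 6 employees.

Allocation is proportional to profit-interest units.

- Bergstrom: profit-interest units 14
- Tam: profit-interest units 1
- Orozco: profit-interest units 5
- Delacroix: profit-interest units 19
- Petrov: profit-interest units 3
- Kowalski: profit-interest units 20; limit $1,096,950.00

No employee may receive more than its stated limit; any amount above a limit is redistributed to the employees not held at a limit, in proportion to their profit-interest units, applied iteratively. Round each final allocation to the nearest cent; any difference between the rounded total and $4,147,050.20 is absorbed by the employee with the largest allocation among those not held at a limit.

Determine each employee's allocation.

Profit-interest units total: 62.
Proportional shares (ignoring caps): Bergstrom 936,430.6903; Tam 66,887.9065; Orozco 334,439.5323; Delacroix 1,270,870.2226; Petrov 200,663.7194; Kowalski 1,337,758.1290.
Capped: Kowalski ($1,096,950.00); remaining pool $3,050,100.20 reallocated over remaining profit-interest units 42.
Shares after redistribution: Bergstrom 1,016,700.0667 → $1,016,700.07; Tam 72,621.4333 → $72,621.43; Orozco 363,107.1667 → $363,107.17; Delacroix 1,379,807.2333 → $1,379,807.23; Petrov 217,864.3000 → $217,864.30.

Bergstrom: $1,016,700.07; Tam: $72,621.43; Orozco: $363,107.17; Delacroix: $1,379,807.23; Petrov: $217,864.30; Kowalski: $1,096,950.00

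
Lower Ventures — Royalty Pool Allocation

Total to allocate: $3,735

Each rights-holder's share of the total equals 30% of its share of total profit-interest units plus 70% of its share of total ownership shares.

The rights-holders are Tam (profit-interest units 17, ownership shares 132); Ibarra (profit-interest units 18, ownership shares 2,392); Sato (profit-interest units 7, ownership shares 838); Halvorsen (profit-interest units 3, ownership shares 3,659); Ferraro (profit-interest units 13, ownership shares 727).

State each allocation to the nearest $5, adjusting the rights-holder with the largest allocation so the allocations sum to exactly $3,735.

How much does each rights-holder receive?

Tam: $375 · Ibarra: $1,155 · Sato: $420 · Halvorsen: $1,290 · Ferraro: $495

Profit-interest units total 58; ownership shares total 7,748.
Composite weights (30% profit-interest units + 70% ownership shares): Tam 0.0999; Ibarra 0.3092; Sato 0.1119; Halvorsen 0.3461; Ferraro 0.1329.
Proportional shares: Tam 372.96; Ibarra 1,154.90; Sato 418.01; Halvorsen 1,292.66; Ferraro 496.47.
After rounding ($5): Tam $375; Ibarra $1,155; Sato $420; Halvorsen $1,295; Ferraro $495. Sum = $3,740.
Difference $3,735 − $3,740 = −$5 applied to largest allocation (Halvorsen): Halvorsen becomes $1,290.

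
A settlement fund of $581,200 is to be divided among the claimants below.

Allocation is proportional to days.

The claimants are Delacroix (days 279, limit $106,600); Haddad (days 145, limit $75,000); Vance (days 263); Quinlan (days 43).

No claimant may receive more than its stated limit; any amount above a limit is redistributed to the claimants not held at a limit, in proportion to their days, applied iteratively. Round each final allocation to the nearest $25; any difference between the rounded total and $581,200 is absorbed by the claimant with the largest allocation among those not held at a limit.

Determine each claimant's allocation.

Delacroix: $106,600; Haddad: $75,000; Vance: $343,450; Quinlan: $56,150

Days total: 730.
Pro-rata shares before constraints: Delacroix 222,129.86; Haddad 115,443.84; Vance 209,391.23; Quinlan 34,235.07.
Held at cap: Delacroix ($106,600), Haddad ($75,000); residual $399,600 reallocated over remaining days 306.
Redistributed shares: Vance 343,447.06 → $343,450; Quinlan 56,152.94 → $56,150.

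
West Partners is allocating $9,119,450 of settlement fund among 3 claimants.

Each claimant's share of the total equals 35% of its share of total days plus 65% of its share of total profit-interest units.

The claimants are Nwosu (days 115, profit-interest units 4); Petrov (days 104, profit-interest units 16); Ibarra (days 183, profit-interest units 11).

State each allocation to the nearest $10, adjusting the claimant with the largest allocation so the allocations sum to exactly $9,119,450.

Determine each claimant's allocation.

Days total 402; profit-interest units total 31.
Composite weights (35% days + 65% profit-interest units): Nwosu 0.1840; Petrov 0.4260; Ibarra 0.3900.
Pro-rata amounts: Nwosu 1,677,936.36; Petrov 3,885,169.63; Ibarra 3,556,344.01.
Rounded to nearest $10: Nwosu $1,677,940; Petrov $3,885,170; Ibarra $3,556,340. Sum = $9,119,450.
Sum already equals the total — no adjustment.

Nwosu: $1,677,940 | Petrov: $3,885,170 | Ibarra: $3,556,340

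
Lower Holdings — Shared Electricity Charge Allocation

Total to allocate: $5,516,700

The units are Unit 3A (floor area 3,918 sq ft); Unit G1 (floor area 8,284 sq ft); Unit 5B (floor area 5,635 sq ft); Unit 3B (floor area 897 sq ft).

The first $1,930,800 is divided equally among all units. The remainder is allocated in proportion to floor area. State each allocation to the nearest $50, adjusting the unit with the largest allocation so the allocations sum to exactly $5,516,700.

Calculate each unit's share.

$1,930,800 shared equally gives $482,700 per unit.
Remainder $3,585,900 by floor area (total 18,734): Unit 3A 749,949.62 → $749,950; Unit G1 1,585,651.52 → $1,585,650; Unit 5B 1,078,602.89 → $1,078,600; Unit 3B 171,695.97 → $171,700.
Totals: Unit 3A $482,700 + $749,950 = $1,232,650; Unit G1 $482,700 + $1,585,650 = $2,068,350; Unit 5B $482,700 + $1,078,600 = $1,561,300; Unit 3B $482,700 + $171,700 = $654,400.

Unit 3A: $1,232,650; Unit G1: $2,068,350; Unit 5B: $1,561,300; Unit 3B: $654,400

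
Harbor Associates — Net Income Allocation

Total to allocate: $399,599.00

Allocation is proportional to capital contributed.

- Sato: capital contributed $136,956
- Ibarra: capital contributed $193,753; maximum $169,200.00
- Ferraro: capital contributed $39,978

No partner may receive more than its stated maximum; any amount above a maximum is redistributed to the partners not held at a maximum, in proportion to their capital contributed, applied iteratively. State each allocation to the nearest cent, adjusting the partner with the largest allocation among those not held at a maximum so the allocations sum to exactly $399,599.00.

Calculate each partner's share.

Capital contributed total: 370,687.
Unconstrained shares: Sato 147,637.9820; Ibarra 208,864.90502; Ferraro 43,096.1130.
Capped: Ibarra ($169,200.00); remaining pool $230,399.00 reallocated over remaining capital contributed 176,934.
Shares after redistribution: Sato 178,340.65496 → $178,340.65; Ferraro 52,058.34504 → $52,058.35.

Sato: $178,340.65; Ibarra: $169,200.00; Ferraro: $52,058.35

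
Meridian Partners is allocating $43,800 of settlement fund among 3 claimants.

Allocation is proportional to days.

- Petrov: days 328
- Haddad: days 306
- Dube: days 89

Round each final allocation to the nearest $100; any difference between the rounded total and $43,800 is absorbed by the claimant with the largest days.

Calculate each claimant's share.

Petrov: $19,900; Haddad: $18,500; Dube: $5,400

Combined days = 328 + 306 + 89 = 723.
Raw shares: Petrov 19,870.54; Haddad 18,537.76; Dube 5,391.70.
Rounded to nearest $100: Petrov $19,900; Haddad $18,500; Dube $5,400. Sum = $43,800.
Sum already equals the total — no adjustment.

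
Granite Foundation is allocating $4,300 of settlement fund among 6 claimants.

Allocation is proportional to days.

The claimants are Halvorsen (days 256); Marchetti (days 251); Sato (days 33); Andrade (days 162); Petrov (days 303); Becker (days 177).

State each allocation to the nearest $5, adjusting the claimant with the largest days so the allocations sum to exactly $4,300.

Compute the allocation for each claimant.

Halvorsen: $930; Marchetti: $915; Sato: $120; Andrade: $590; Petrov: $1,100; Becker: $645

Total days = 256 + 251 + 33 + 162 + 303 + 177 = 1,182.
Pro-rata amounts: Halvorsen 931.30; Marchetti 913.11; Sato 120.05; Andrade 589.34; Petrov 1,102.28; Becker 643.91.
After rounding ($5): Halvorsen $930; Marchetti $915; Sato $120; Andrade $590; Petrov $1,100; Becker $645. Sum = $4,300.
Rounded total matches; no reconciliation needed.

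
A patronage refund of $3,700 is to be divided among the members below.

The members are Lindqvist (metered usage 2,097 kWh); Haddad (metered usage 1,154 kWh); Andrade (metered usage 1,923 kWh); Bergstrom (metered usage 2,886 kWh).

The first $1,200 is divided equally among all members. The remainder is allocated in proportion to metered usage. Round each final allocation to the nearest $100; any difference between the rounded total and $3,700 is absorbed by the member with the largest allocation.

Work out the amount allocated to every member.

First tranche $1,200 split equally: $300 each.
Remainder $2,500 by metered usage (total 8,060): Lindqvist 650.43 → $700; Haddad 357.94 → $400; Andrade 596.46 → $600; Bergstrom 895.16 → $900.
Rounding difference −$100 on remainder applied to Bergstrom.
Totals: Lindqvist $300 + $700 = $1,000; Haddad $300 + $400 = $700; Andrade $300 + $600 = $900; Bergstrom $300 + $800 = $1,100.

Lindqvist: $1,000 · Haddad: $700 · Andrade: $900 · Bergstrom: $1,100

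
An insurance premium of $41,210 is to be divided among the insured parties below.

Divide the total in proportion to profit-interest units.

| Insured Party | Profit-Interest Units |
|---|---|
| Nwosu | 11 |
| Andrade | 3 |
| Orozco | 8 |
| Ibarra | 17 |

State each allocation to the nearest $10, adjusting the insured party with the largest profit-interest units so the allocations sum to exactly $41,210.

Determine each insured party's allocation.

Profit-interest units total: 39.
Proportional shares: Nwosu 11/39 × $41,210 = 11,623.33; Andrade 3/39 × $41,210 = 3,170.00; Orozco 8/39 × $41,210 = 8,453.33; Ibarra 17/39 × $41,210 = 17,963.33.
Rounded to nearest $10: Nwosu $11,620; Andrade $3,170; Orozco $8,450; Ibarra $17,960. Sum = $41,200.
Difference $41,210 − $41,200 = +$10 applied to largest profit-interest units (Ibarra): Ibarra becomes $17,970.

Nwosu: $11,620; Andrade: $3,170; Orozco: $8,450; Ibarra: $17,970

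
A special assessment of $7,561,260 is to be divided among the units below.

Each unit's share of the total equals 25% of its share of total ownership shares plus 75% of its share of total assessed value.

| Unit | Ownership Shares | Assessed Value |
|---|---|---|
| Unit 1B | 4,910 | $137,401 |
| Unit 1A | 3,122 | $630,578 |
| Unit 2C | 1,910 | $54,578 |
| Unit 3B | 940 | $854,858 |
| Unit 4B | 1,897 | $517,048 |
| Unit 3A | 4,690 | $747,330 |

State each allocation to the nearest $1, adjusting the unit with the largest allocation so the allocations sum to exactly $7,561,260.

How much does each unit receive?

Totals — ownership shares 17,469, assessed value 2,941,793.
Composite weights (25% ownership shares + 75% assessed value): Unit 1B 0.1053; Unit 1A 0.2054; Unit 2C 0.0412; Unit 3B 0.2314; Unit 4B 0.1590; Unit 3A 0.2576.
Raw shares: Unit 1B 796,179.83; Unit 1A 1,553,406.70; Unit 2C 311,891.45; Unit 3B 1,749,641.58; Unit 4B 1,201,996.10; Unit 3A 1,948,144.33.
At nearest $1: Unit 1B $796,180; Unit 1A $1,553,407; Unit 2C $311,891; Unit 3B $1,749,642; Unit 4B $1,201,996; Unit 3A $1,948,144. Sum = $7,561,260.
Sum already equals the total — no adjustment.

Unit 1B: $796,180; Unit 1A: $1,553,407; Unit 2C: $311,891; Unit 3B: $1,749,642; Unit 4B: $1,201,996; Unit 3A: $1,948,144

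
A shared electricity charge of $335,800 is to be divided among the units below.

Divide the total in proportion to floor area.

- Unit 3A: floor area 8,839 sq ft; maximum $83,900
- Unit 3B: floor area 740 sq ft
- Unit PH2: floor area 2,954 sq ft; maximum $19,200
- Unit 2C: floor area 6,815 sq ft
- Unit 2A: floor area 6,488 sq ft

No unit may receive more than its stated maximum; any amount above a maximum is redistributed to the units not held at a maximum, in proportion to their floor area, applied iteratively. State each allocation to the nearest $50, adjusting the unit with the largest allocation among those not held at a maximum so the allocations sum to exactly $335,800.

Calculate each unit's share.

Unit 3A: $83,900 · Unit 3B: $12,250 · Unit PH2: $19,200 · Unit 2C: $112,950 · Unit 2A: $107,500

Total floor area = 25,836.
Pro-rata shares before constraints: Unit 3A 114,883.74; Unit 3B 9,618.05; Unit PH2 38,394.23; Unit 2C 88,577.06; Unit 2A 84,326.92.
Capped: Unit 3A ($83,900), Unit PH2 ($19,200); remaining pool $232,700 reallocated over remaining floor area 14,043.
Remaining shares: Unit 3B 12,262.19 → $12,250; Unit 2C 112,928.18 → $112,950; Unit 2A 107,509.62 → $107,500.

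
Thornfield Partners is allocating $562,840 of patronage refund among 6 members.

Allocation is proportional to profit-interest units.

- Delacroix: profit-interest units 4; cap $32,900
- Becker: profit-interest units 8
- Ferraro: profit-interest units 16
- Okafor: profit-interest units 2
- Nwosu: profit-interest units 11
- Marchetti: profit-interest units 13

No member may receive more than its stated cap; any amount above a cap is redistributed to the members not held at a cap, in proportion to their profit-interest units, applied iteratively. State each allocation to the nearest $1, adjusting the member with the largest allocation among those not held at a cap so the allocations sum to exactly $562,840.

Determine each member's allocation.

Total profit-interest units = 54.
Unconstrained shares: Delacroix 41,691.85; Becker 83,383.70; Ferraro 166,767.41; Okafor 20,845.93; Nwosu 114,652.59; Marchetti 135,498.52.
Capped: Delacroix ($32,900); residual $529,940 reallocated over remaining profit-interest units 50.
Shares after redistribution: Becker 84,790.40 → $84,790; Ferraro 169,580.80 → $169,581; Okafor 21,197.60 → $21,198; Nwosu 116,586.80 → $116,587; Marchetti 137,784.40 → $137,784.

Delacroix: $32,900 · Becker: $84,790 · Ferraro: $169,581 · Okafor: $21,198 · Nwosu: $116,587 · Marchetti: $137,784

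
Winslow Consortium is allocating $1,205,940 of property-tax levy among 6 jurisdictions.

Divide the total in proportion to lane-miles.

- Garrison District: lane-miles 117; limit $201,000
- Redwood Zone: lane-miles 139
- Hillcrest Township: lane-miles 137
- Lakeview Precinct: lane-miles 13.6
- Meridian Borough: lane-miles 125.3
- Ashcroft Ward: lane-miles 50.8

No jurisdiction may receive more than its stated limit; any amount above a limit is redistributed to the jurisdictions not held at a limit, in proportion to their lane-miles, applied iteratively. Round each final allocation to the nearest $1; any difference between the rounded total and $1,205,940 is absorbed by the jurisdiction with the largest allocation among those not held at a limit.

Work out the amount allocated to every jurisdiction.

Garrison District: $201,000 | Redwood Zone: $299,950 | Hillcrest Township: $295,634 | Lakeview Precinct: $29,348 | Meridian Borough: $270,386 | Ashcroft Ward: $109,622

Sum of lane-miles: 582.7.
Proportional shares (ignoring caps): Garrison District 242,140.00; Redwood Zone 287,670.60; Hillcrest Township 283,531.46; Lakeview Precinct 28,146.19; Meridian Borough 259,317.46; Ashcroft Ward 105,134.29.
Cap binds for Garrison District ($201,000); residual $1,004,940 reallocated over remaining lane-miles 465.7.
Redistributed shares: Redwood Zone 299,949.88 → $299,950; Hillcrest Township 295,634.06 → $295,634; Lakeview Precinct 29,347.61 → $29,348; Meridian Borough 270,386.48 → $270,386; Ashcroft Ward 109,621.97 → $109,622.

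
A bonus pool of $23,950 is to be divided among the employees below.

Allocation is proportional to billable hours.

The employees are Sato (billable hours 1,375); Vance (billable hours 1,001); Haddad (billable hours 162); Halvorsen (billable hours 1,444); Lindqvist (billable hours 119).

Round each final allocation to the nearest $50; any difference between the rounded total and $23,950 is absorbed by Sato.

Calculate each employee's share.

Billable hours total: 4,101.
Proportional shares: Sato 1,375/4,101 × $23,950 = 8,030.05; Vance 1,001/4,101 × $23,950 = 5,845.88; Haddad 162/4,101 × $23,950 = 946.09; Halvorsen 1,444/4,101 × $23,950 = 8,433.02; Lindqvist 119/4,101 × $23,950 = 694.96.
After rounding ($50): Sato $8,050; Vance $5,850; Haddad $950; Halvorsen $8,450; Lindqvist $700. Sum = $24,000.
Difference $23,950 − $24,000 = −$50 applied to Sato: Sato becomes $8,000.

Sato: $8,000 | Vance: $5,850 | Haddad: $950 | Halvorsen: $8,450 | Lindqvist: $700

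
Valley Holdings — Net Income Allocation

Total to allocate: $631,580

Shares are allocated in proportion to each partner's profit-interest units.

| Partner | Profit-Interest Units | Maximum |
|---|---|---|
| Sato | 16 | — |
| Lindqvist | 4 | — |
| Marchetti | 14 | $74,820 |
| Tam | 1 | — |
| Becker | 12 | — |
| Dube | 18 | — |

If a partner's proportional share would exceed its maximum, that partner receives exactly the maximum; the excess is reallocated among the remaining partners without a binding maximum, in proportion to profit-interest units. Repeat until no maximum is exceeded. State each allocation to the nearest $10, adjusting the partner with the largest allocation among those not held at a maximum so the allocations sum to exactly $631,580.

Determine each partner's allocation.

Total profit-interest units = 65.
Pro-rata shares before constraints: Sato 155,465.85; Lindqvist 38,866.46; Marchetti 136,032.62; Tam 9,716.62; Becker 116,599.38; Dube 174,899.08.
Capped: Marchetti ($74,820); balance $556,760 reallocated over remaining profit-interest units 51.
Redistributed shares: Sato 174,669.80 → $174,670; Lindqvist 43,667.45 → $43,670; Tam 10,916.86 → $10,920; Becker 131,002.35 → $131,000; Dube 196,503.53 → $196,500.

Sato: $174,670; Lindqvist: $43,670; Marchetti: $74,820; Tam: $10,920; Becker: $131,000; Dube: $196,500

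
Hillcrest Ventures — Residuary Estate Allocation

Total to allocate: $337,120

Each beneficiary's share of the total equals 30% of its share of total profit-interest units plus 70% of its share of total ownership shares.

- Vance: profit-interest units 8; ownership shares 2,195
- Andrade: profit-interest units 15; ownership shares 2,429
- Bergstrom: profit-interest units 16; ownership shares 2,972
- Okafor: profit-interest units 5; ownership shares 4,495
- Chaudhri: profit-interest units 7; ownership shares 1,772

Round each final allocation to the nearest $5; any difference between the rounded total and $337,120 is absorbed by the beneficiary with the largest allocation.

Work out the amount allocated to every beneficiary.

Vance: $53,230 | Andrade: $71,095 | Bergstrom: $82,320 | Okafor: $86,430 | Chaudhri: $44,045

Profit-interest units total 51; ownership shares total 13,863.
Combined weights (30% profit-interest units + 70% ownership shares): Vance 0.1579; Andrade 0.2109; Bergstrom 0.2442; Okafor 0.2564; Chaudhri 0.1307.
Pro-rata amounts: Vance 53,229.03; Andrade 71,093.72; Bergstrom 82,320.04; Okafor 86,431.78; Chaudhri 44,045.42.
At nearest $5: Vance $53,230; Andrade $71,095; Bergstrom $82,320; Okafor $86,430; Chaudhri $44,045. Sum = $337,120.
No rounding difference to absorb.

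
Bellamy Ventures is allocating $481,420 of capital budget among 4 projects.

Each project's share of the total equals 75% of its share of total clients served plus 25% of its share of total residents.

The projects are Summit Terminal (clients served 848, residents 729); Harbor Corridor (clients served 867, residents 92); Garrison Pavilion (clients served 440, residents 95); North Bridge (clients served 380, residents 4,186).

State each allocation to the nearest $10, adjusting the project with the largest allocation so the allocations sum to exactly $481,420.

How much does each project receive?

Clients served total 2,535; residents total 5,102.
Composite weights (75% clients served + 25% residents): Summit Terminal 0.2866; Harbor Corridor 0.2610; Garrison Pavilion 0.1348; North Bridge 0.3175.
Proportional shares: Summit Terminal 137,979.24; Harbor Corridor 125,658.76; Garrison Pavilion 64,911.09; North Bridge 152,870.91.
At nearest $10: Summit Terminal $137,980; Harbor Corridor $125,660; Garrison Pavilion $64,910; North Bridge $152,870. Sum = $481,420.
Rounded total matches; no reconciliation needed.

Summit Terminal: $137,980; Harbor Corridor: $125,660; Garrison Pavilion: $64,910; North Bridge: $152,870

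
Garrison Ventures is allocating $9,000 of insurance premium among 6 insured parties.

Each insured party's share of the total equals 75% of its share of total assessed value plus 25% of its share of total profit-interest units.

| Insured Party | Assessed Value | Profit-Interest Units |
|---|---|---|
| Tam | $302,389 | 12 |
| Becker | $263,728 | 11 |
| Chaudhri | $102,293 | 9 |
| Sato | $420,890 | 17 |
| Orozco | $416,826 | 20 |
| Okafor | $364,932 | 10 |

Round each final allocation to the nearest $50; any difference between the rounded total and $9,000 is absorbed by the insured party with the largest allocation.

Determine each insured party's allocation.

Tam: $1,450 · Becker: $1,250 · Chaudhri: $650 · Sato: $2,000 · Orozco: $2,050 · Okafor: $1,600

Assessed value total 1,871,058; profit-interest units total 79.
Composite weights (75% assessed value + 25% profit-interest units): Tam 0.1592; Becker 0.1405; Chaudhri 0.0695; Sato 0.2225; Orozco 0.2304; Okafor 0.1779.
Proportional shares: Tam 1,432.67; Becker 1,264.71; Chaudhri 625.36; Sato 2,002.57; Orozco 2,073.36; Okafor 1,601.33.
At nearest $50: Tam $1,450; Becker $1,250; Chaudhri $650; Sato $2,000; Orozco $2,050; Okafor $1,600. Sum = $9,000.
Rounded total matches; no reconciliation needed.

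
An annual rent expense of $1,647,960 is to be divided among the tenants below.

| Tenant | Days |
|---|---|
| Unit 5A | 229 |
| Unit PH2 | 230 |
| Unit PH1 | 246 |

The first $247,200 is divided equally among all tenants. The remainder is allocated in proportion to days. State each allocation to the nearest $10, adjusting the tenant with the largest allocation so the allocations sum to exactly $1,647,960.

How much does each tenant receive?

Unit 5A: $537,400 | Unit PH2: $539,390 | Unit PH1: $571,170

$247,200 shared equally gives $82,400 per tenant.
Remainder $1,400,760 by days (total 705): Unit 5A 454,998.64 → $455,000; Unit PH2 456,985.53 → $456,990; Unit PH1 488,775.83 → $488,780.
Rounding difference −$10 on remainder applied to Unit PH1.
Totals: Unit 5A $82,400 + $455,000 = $537,400; Unit PH2 $82,400 + $456,990 = $539,390; Unit PH1 $82,400 + $488,770 = $571,170.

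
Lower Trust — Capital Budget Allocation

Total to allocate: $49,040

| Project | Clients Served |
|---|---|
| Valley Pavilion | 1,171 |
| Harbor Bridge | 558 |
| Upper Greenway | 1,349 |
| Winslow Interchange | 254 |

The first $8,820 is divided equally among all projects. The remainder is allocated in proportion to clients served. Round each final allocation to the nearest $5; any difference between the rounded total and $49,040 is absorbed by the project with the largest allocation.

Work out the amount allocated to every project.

$8,820 shared equally gives $2,205 per project.
Remainder $40,220 by clients served (total 3,332): Valley Pavilion 14,134.94 → $14,135; Harbor Bridge 6,735.52 → $6,735; Upper Greenway 16,283.55 → $16,285; Winslow Interchange 3,065.99 → $3,065.
Totals: Valley Pavilion $2,205 + $14,135 = $16,340; Harbor Bridge $2,205 + $6,735 = $8,940; Upper Greenway $2,205 + $16,285 = $18,490; Winslow Interchange $2,205 + $3,065 = $5,270.

Valley Pavilion: $16,340 | Harbor Bridge: $8,940 | Upper Greenway: $18,490 | Winslow Interchange: $5,270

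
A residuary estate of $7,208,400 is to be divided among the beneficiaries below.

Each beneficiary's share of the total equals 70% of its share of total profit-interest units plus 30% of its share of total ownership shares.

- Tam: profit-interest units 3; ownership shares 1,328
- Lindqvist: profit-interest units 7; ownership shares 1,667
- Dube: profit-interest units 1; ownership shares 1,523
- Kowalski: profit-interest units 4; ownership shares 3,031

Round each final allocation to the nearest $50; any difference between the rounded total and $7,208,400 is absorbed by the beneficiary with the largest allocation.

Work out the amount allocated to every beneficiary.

Profit-interest units total 15; ownership shares total 7,549.
Blended shares (70% profit-interest units + 30% ownership shares): Tam 0.1928; Lindqvist 0.3929; Dube 0.1072; Kowalski 0.3071.
Raw shares: Tam 1,389,600.77; Lindqvist 2,832,280.21; Dube 772,677.33; Kowalski 2,213,841.69.
Rounded to nearest $50: Tam $1,389,600; Lindqvist $2,832,300; Dube $772,700; Kowalski $2,213,850. Sum = $7,208,450.
Difference $7,208,400 − $7,208,450 = −$50 applied to largest allocation (Lindqvist): Lindqvist becomes $2,832,250.

Tam: $1,389,600; Lindqvist: $2,832,250; Dube: $772,700; Kowalski: $2,213,850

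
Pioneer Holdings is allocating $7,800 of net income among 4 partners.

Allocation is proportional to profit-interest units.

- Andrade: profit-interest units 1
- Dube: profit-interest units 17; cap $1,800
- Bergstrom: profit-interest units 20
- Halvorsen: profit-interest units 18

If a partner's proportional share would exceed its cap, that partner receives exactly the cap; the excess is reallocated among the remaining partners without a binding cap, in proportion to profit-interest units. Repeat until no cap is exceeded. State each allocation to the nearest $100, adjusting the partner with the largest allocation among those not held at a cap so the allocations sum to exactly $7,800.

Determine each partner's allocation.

Andrade: $200 | Dube: $1,800 | Bergstrom: $3,000 | Halvorsen: $2,800

Combined profit-interest units = 56.
Pro-rata shares before constraints: Andrade 139.29; Dube 2,367.86; Bergstrom 2,785.71; Halvorsen 2,507.14.
Held at cap: Dube ($1,800); remaining pool $6,000 reallocated over remaining profit-interest units 39.
Redistributed shares: Andrade 153.85 → $200; Bergstrom 3,076.92 → $3,100; Halvorsen 2,769.23 → $2,800.
Rounding difference −$100 applied to Bergstrom → $3,000.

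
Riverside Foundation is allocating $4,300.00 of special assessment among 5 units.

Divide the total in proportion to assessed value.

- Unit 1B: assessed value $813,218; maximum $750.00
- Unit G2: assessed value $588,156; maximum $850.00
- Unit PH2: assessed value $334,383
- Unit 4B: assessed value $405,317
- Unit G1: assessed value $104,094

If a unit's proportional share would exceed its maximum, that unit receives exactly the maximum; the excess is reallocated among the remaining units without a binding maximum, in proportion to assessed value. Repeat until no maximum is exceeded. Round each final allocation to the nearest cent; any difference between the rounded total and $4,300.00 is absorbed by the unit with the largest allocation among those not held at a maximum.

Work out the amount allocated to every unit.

Unit 1B: $750.00; Unit G2: $850.00; Unit PH2: $1,069.97; Unit 4B: $1,296.95; Unit G1: $333.08

Combined assessed value = 2,245,168.
Unconstrained shares: Unit 1B 1,557.4948; Unit G2 1,126.4506; Unit PH2 640.4184; Unit 4B 776.2729; Unit G1 199.3633.
Capped: Unit 1B ($750.00), Unit G2 ($850.00); remaining pool $2,700.00 reallocated over remaining assessed value 843,794.
Remaining shares: Unit PH2 1,069.9698 → $1,069.97; Unit 4B 1,296.9468 → $1,296.95; Unit G1 333.0834 → $333.08.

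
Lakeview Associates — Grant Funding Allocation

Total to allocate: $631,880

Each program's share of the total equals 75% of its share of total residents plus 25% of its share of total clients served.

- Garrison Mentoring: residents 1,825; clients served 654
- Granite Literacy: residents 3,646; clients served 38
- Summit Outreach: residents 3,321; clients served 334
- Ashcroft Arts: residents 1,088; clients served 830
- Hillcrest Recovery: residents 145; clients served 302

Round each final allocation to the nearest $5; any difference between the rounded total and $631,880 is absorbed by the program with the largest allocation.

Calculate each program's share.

Garrison Mentoring: $134,145 · Granite Literacy: $175,140 · Summit Outreach: $181,445 · Ashcroft Arts: $112,190 · Hillcrest Recovery: $28,960

Residents total 10,025; clients served total 2,158.
Combined weights (75% residents + 25% clients served): Garrison Mentoring 0.2123; Granite Literacy 0.2772; Summit Outreach 0.2871; Ashcroft Arts 0.1776; Hillcrest Recovery 0.0458.
Unrounded shares: Garrison Mentoring 134,147.03; Granite Literacy 175,138.37; Summit Outreach 181,442.51; Ashcroft Arts 112,190.52; Hillcrest Recovery 28,961.57.
Rounded to nearest $5: Garrison Mentoring $134,145; Granite Literacy $175,140; Summit Outreach $181,445; Ashcroft Arts $112,190; Hillcrest Recovery $28,960. Sum = $631,880.
No rounding difference to absorb.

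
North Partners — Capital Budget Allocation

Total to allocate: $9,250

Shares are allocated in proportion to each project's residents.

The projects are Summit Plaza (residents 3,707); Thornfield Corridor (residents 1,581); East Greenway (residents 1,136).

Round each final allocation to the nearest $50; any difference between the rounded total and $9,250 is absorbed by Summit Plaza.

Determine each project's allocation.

Sum of residents: 6,424.
Raw shares: Summit Plaza 3,707/6,424 × $9,250 = 5,337.76; Thornfield Corridor 1,581/6,424 × $9,250 = 2,276.50; East Greenway 1,136/6,424 × $9,250 = 1,635.74.
Rounded to nearest $50: Summit Plaza $5,350; Thornfield Corridor $2,300; East Greenway $1,650. Sum = $9,300.
Difference $9,250 − $9,300 = −$50 applied to Summit Plaza: Summit Plaza becomes $5,300.

Summit Plaza: $5,300 | Thornfield Corridor: $2,300 | East Greenway: $1,650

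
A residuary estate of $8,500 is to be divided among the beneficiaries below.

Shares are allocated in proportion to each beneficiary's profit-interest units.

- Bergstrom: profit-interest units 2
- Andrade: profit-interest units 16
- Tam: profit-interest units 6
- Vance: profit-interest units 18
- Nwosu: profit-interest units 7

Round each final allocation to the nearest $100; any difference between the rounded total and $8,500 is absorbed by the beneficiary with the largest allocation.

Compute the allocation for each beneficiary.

Bergstrom: $300; Andrade: $2,800; Tam: $1,000; Vance: $3,200; Nwosu: $1,200

Sum of profit-interest units: 49.
Unrounded shares: Bergstrom 2/49 × $8,500 = 346.94; Andrade 16/49 × $8,500 = 2,775.51; Tam 6/49 × $8,500 = 1,040.82; Vance 18/49 × $8,500 = 3,122.45; Nwosu 7/49 × $8,500 = 1,214.29.
After rounding ($100): Bergstrom $300; Andrade $2,800; Tam $1,000; Vance $3,100; Nwosu $1,200. Sum = $8,400.
Difference $8,500 − $8,400 = +$100 applied to largest allocation (Vance): Vance becomes $3,200.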